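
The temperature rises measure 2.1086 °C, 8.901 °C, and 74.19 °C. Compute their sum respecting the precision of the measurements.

85.20 °C

2.1086 °C + 8.901 °C + 74.19 °C = 85.1996 °C.
Addition/subtraction keeps the fewest decimal places: 2.1086 → 4 decimal places, 8.901 → 3 decimal places, 74.19 → 2 decimal places; limit is 2.
Rounded to 2 decimal places: 85.20 °C.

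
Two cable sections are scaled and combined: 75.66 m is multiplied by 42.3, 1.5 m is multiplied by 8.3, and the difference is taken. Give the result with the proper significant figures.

3.19 × 10³ m

75.66 × 42.3 = 3200.418 → 3.20 × 10³ m (3 s.f., last digit at the 10^1 place).
1.5 × 8.3 = 12.45 → 12 m (2 s.f., last digit at the 10^0 place).
Difference: 3187.968 m; keep the coarser place, 10^1.
Result: 3.19 × 10³ m.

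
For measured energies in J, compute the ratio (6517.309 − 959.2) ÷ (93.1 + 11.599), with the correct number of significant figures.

53.09

6517.309 − 959.2 = 5558.109, limited to 1 d.p. → 5 s.f.; 93.1 + 11.599 = 104.699, limited to 1 d.p. → 4 s.f.
Carrying full precision, 5558.109 ÷ 104.699 = 53.0865528802…; keep min(5, 4) = 4 s.f.
Rounded to 4 significant figures: 53.09.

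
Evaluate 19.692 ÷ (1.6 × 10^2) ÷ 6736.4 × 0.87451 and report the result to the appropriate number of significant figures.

19.692 ÷ (1.6 × 10^2) ÷ 6736.4 × 0.87451 = 0.0000159774238837…
Multiplication/division keeps the fewest significant figures: 19.692 → 5 s.f., 1.6 × 10^2 → 2 s.f., 6736.4 → 5 s.f., 0.87451 → 5 s.f.; limit is 2.
Rounded to 2 significant figures: 1.6 × 10^-5.

1.6 × 10^-5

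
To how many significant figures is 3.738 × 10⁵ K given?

4

3.738 × 10⁵: in scientific notation every digit of the coefficient is significant.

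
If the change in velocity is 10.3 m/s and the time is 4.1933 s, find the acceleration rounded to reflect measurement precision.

2.46 m/s²

acceleration = 10.3 m/s ÷ 4.1933 s = 2.45629933465… m/s².
10.3 has 3 significant figures; 4.1933 has 5.
Division/multiplication keeps the fewest: 3 significant figures.
Rounded: 2.46 m/s².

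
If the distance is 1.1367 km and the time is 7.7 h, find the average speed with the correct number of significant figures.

average speed = 1.1367 km ÷ 7.7 h = 0.147623376623… km/h.
1.1367 has 5 significant figures; 7.7 has 2.
Division/multiplication keeps the fewest: 2 significant figures.
Rounded: 0.15 km/h.

0.15 km/h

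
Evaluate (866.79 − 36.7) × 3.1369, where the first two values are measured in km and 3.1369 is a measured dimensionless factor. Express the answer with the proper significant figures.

866.79 km − 36.7 km = 830.09 km; the difference is limited to 1 decimal place (4 s.f.).
Carrying full precision, 830.09 × 3.1369 = 2603.909321 km; 3.1369 has 5 s.f., so the result keeps min(4, 5) = 4 s.f.
Rounded to 4 significant figures: 2604 km.

2604 km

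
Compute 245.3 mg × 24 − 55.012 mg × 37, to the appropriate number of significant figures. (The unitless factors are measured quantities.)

3.9 × 10³ mg

245.3 × 24 = 5887.2 → 5.9 × 10³ mg (2 s.f., last digit at the 10^2 place).
55.012 × 37 = 2035.444 → 2.0 × 10³ mg (2 s.f., last digit at the 10^2 place).
Difference: 3851.756 mg; keep the coarser place, 10^2.
Result: 3.9 × 10³ mg.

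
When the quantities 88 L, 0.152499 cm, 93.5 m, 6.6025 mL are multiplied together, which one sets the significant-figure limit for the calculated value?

88 L → 2 s.f.; 0.152499 cm → 6 s.f.; 93.5 m → 3 s.f.; 6.6025 mL → 5 s.f.
The fewest is 2 significant figures, from 88 L.

88 L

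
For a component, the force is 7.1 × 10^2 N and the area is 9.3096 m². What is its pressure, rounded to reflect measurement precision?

pressure = 7.1 × 10^2 N ÷ 9.3096 m² = 76.2653604881… Pa.
7.1 × 10^2 has 2 significant figures; 9.3096 has 5.
Division/multiplication keeps the fewest: 2 significant figures.
Rounded: 76 Pa.

76 Pa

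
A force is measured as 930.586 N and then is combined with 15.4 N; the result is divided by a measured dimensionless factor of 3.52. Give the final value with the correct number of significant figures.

269 N

930.586 N + 15.4 N = 945.986 N; the sum is limited to 1 decimal place (4 s.f.).
Carrying full precision, 945.986 ÷ 3.52 = 268.746022727… N; 3.52 has 3 s.f., so the result keeps min(4, 3) = 3 s.f.
Rounded to 3 significant figures: 269 N.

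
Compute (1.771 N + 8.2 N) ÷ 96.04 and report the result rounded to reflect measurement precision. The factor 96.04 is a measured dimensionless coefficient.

0.104 N

1.771 N + 8.2 N = 9.971 N; the sum is limited to 1 decimal place (3 s.f.).
Carrying full precision, 9.971 ÷ 96.04 = 0.103821324448… N; 96.04 has 4 s.f., so the result keeps min(3, 4) = 3 s.f.
Rounded to 3 significant figures: 0.104 N.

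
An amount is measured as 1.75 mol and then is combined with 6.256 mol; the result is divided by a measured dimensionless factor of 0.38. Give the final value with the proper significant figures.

21 mol

1.75 mol + 6.256 mol = 8.006 mol; the sum is limited to 2 decimal places (3 s.f.).
Carrying full precision, 8.006 ÷ 0.38 = 21.0684210526… mol; 0.38 has 2 s.f., so the result keeps min(3, 2) = 2 s.f.
Rounded to 2 significant figures: 21 mol.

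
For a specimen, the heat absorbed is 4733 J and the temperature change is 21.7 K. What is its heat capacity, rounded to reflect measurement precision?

218 J/K

heat capacity = 4733 J ÷ 21.7 K = 218.110599078… J/K.
4733 has 4 significant figures; 21.7 has 3.
Division/multiplication keeps the fewest: 3 significant figures.
Rounded: 218 J/K.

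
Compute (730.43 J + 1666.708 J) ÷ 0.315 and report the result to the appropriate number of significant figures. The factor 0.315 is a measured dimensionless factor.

730.43 J + 1666.708 J = 2397.138 J; the sum is limited to 2 decimal places (6 s.f.).
Carrying full precision, 2397.138 ÷ 0.315 = 7609.96190476… J; 0.315 has 3 s.f., so the result keeps min(6, 3) = 3 s.f.
Rounded to 3 significant figures: 7.61 × 10^3 J.

7.61 × 10^3 J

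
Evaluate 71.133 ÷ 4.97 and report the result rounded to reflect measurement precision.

14.3

71.133 ÷ 4.97 = 14.3124748491…
Multiplication/division keeps the fewest significant figures: 71.133 → 5 s.f., 4.97 → 3 s.f.; limit is 3.
Rounded to 3 significant figures: 14.3.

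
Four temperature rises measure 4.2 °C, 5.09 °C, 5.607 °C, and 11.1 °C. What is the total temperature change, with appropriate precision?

26.0 °C

4.2 °C + 5.09 °C + 5.607 °C + 11.1 °C = 25.997 °C.
Addition/subtraction keeps the fewest decimal places: 4.2 → 1 decimal place, 5.09 → 2 decimal places, 5.607 → 3 decimal places, 11.1 → 1 decimal place; limit is 1.
Rounded to 1 decimal place: 26.0 °C.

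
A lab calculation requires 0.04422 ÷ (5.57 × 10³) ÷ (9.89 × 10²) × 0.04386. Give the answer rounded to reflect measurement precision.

3.52 × 10⁻¹⁰

0.04422 ÷ (5.57 × 10³) ÷ (9.89 × 10²) × 0.04386 = 3.52075560066 × 10^-10…
Multiplication/division keeps the fewest significant figures: 0.04422 → 4 s.f., 5.57 × 10³ → 3 s.f., 9.89 × 10² → 3 s.f., 0.04386 → 4 s.f.; limit is 3.
Rounded to 3 significant figures: 3.52 × 10⁻¹⁰.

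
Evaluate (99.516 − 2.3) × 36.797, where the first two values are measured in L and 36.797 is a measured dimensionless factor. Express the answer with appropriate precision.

99.516 L − 2.3 L = 97.216 L; the difference is limited to 1 decimal place (3 s.f.).
Carrying full precision, 97.216 × 36.797 = 3577.257152 L; 36.797 has 5 s.f., so the result keeps min(3, 5) = 3 s.f.
Rounded to 3 significant figures: 3.58 × 10^3 L.

3.58 × 10^3 L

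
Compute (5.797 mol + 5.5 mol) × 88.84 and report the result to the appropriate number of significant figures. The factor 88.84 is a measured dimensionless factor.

5.797 mol + 5.5 mol = 11.297 mol; the sum is limited to 1 decimal place (3 s.f.).
Carrying full precision, 11.297 × 88.84 = 1003.62548 mol; 88.84 has 4 s.f., so the result keeps min(3, 4) = 3 s.f.
Rounded to 3 significant figures: 1.00 × 10^3 mol.

1.00 × 10^3 mol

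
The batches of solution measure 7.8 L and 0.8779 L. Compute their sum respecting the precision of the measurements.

7.8 L + 0.8779 L = 8.6779 L.
Addition/subtraction keeps the fewest decimal places: 7.8 → 1 decimal place, 0.8779 → 4 decimal places; limit is 1.
Rounded to 1 decimal place: 8.7 L.

8.7 L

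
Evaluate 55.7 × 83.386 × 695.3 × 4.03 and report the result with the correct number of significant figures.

1.30 × 10⁷

55.7 × 83.386 × 695.3 × 4.03 = 13014443.7918…
Multiplication/division keeps the fewest significant figures: 55.7 → 3 s.f., 83.386 → 5 s.f., 695.3 → 4 s.f., 4.03 → 3 s.f.; limit is 3.
Rounded to 3 significant figures: 1.30 × 10⁷.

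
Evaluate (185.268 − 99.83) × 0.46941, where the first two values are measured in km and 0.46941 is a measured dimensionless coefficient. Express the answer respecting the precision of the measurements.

185.268 km − 99.83 km = 85.438 km; the difference is limited to 2 decimal places (4 s.f.).
Carrying full precision, 85.438 × 0.46941 = 40.10545158 km; 0.46941 has 5 s.f., so the result keeps min(4, 5) = 4 s.f.
Rounded to 4 significant figures: 40.11 km.

40.11 km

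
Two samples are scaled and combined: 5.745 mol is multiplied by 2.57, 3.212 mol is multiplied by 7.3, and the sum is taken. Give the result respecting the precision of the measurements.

5.745 × 2.57 = 14.76465 → 14.8 mol (3 s.f., last digit at the 10^-1 place).
3.212 × 7.3 = 23.4476 → 23 mol (2 s.f., last digit at the 10^0 place).
Sum: 38.21225 mol; keep the coarser place, 10^0.
Result: 38 mol.

38 mol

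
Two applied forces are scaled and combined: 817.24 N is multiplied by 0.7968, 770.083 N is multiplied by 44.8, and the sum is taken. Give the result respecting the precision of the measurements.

817.24 × 0.7968 = 651.176832 → 651.2 N (4 s.f., last digit at the 10^-1 place).
770.083 × 44.8 = 34499.7184 → 3.45 × 10^4 N (3 s.f., last digit at the 10^2 place).
Sum: 35150.895232 N; keep the coarser place, 10^2.
Result: 3.52 × 10^4 N.

3.52 × 10^4 N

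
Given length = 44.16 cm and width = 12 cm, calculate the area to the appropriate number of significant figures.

5.3 × 10² cm²

area = 44.16 cm × 12 cm = 529.92 cm².
44.16 has 4 significant figures; 12 has 2.
Division/multiplication keeps the fewest: 2 significant figures.
Rounded: 5.3 × 10² cm².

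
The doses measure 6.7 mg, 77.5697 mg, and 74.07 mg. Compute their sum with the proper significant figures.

158.3 mg

6.7 mg + 77.5697 mg + 74.07 mg = 158.3397 mg.
Addition/subtraction keeps the fewest decimal places: 6.7 → 1 decimal place, 77.5697 → 4 decimal places, 74.07 → 2 decimal places; limit is 1.
Rounded to 1 decimal place: 158.3 mg.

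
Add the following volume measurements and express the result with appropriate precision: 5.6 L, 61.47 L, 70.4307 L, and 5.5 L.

5.6 L + 61.47 L + 70.4307 L + 5.5 L = 143.0007 L.
Addition/subtraction keeps the fewest decimal places: 5.6 → 1 decimal place, 61.47 → 2 decimal places, 70.4307 → 4 decimal places, 5.5 → 1 decimal place; limit is 1.
Rounded to 1 decimal place: 143.0 L.

143.0 L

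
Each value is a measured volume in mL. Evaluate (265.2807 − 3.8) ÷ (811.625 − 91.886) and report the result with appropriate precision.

265.2807 − 3.8 = 261.4807, limited to 1 d.p. → 4 s.f.; 811.625 − 91.886 = 719.739, limited to 3 d.p. → 6 s.f.
Carrying full precision, 261.4807 ÷ 719.739 = 0.363299334898…; keep min(4, 6) = 4 s.f.
Rounded to 4 significant figures: 3.633 × 10^-1.

3.633 × 10^-1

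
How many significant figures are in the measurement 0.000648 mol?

0.000648: leading zeros are not significant.

3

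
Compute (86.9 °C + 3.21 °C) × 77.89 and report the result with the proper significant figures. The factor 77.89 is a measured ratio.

7.02 × 10³ °C

86.9 °C + 3.21 °C = 90.11 °C; the sum is limited to 1 decimal place (3 s.f.).
Carrying full precision, 90.11 × 77.89 = 7018.6679 °C; 77.89 has 4 s.f., so the result keeps min(3, 4) = 3 s.f.
Rounded to 3 significant figures: 7.02 × 10³ °C.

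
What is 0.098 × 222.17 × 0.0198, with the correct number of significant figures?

0.43

0.098 × 222.17 × 0.0198 = 0.431098668
Multiplication/division keeps the fewest significant figures: 0.098 → 2 s.f., 222.17 → 5 s.f., 0.0198 → 3 s.f.; limit is 2.
Rounded to 2 significant figures: 0.43.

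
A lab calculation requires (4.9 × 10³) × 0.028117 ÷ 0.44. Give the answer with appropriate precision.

(4.9 × 10³) × 0.028117 ÷ 0.44 = 313.121136364…
Multiplication/division keeps the fewest significant figures: 4.9 × 10³ → 2 s.f., 0.028117 → 5 s.f., 0.44 → 2 s.f.; limit is 2.
Rounded to 2 significant figures: 3.1 × 10².

3.1 × 10²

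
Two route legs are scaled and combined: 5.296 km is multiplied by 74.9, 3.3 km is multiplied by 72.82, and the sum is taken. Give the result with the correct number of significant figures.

5.296 × 74.9 = 396.6704 → 397 km (3 s.f., last digit at the 10^0 place).
3.3 × 72.82 = 240.306 → 2.4 × 10^2 km (2 s.f., last digit at the 10^1 place).
Sum: 636.9764 km; keep the coarser place, 10^1.
Result: 6.4 × 10^2 km.

6.4 × 10^2 km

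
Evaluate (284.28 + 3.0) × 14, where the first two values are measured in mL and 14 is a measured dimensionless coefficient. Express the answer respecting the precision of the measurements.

284.28 mL + 3.0 mL = 287.28 mL; the sum is limited to 1 decimal place (4 s.f.).
Carrying full precision, 287.28 × 14 = 4021.92 mL; 14 has 2 s.f., so the result keeps min(4, 2) = 2 s.f.
Rounded to 2 significant figures: 4.0 × 10^3 mL.

4.0 × 10^3 mL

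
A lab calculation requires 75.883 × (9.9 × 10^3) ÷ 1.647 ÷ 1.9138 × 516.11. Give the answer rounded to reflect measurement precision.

75.883 × (9.9 × 10^3) ÷ 1.647 ÷ 1.9138 × 516.11 = 123007562.11…
Multiplication/division keeps the fewest significant figures: 75.883 → 5 s.f., 9.9 × 10^3 → 2 s.f., 1.647 → 4 s.f., 1.9138 → 5 s.f., 516.11 → 5 s.f.; limit is 2.
Rounded to 2 significant figures: 1.2 × 10^8.

1.2 × 10^8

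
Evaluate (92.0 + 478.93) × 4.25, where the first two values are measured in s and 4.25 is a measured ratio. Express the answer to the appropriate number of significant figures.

2.43 × 10³ s

92.0 s + 478.93 s = 570.93 s; the sum is limited to 1 decimal place (4 s.f.).
Carrying full precision, 570.93 × 4.25 = 2426.4525 s; 4.25 has 3 s.f., so the result keeps min(4, 3) = 3 s.f.
Rounded to 3 significant figures: 2.43 × 10³ s.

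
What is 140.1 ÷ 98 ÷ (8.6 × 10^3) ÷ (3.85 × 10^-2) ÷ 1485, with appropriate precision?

140.1 ÷ 98 ÷ (8.6 × 10^3) ÷ (3.85 × 10^-2) ÷ 1485 = 0.00000290754486725…
Multiplication/division keeps the fewest significant figures: 140.1 → 4 s.f., 98 → 2 s.f., 8.6 × 10^3 → 2 s.f., 3.85 × 10^-2 → 3 s.f., 1485 → 4 s.f.; limit is 2.
Rounded to 2 significant figures: 2.9 × 10^-6.

2.9 × 10^-6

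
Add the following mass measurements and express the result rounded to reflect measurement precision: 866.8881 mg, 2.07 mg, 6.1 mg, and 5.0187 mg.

8.801 × 10^2 mg

866.8881 mg + 2.07 mg + 6.1 mg + 5.0187 mg = 880.0768 mg.
Addition/subtraction keeps the fewest decimal places: 866.8881 → 4 decimal places, 2.07 → 2 decimal places, 6.1 → 1 decimal place, 5.0187 → 4 decimal places; limit is 1.
Rounded to 1 decimal place: 8.801 × 10^2 mg.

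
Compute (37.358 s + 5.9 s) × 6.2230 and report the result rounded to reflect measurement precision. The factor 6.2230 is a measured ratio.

37.358 s + 5.9 s = 43.258 s; the sum is limited to 1 decimal place (3 s.f.).
Carrying full precision, 43.258 × 6.2230 = 269.194534 s; 6.2230 has 5 s.f., so the result keeps min(3, 5) = 3 s.f.
Rounded to 3 significant figures: 269 s.

269 s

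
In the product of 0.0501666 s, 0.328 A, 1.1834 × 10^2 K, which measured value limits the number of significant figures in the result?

0.328 A

0.0501666 s → 6 s.f.; 0.328 A → 3 s.f.; 1.1834 × 10^2 K → 5 s.f.
The fewest is 3 significant figures, from 0.328 A.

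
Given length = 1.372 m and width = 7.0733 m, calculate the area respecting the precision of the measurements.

area = 1.372 m × 7.0733 m = 9.7045676 m².
1.372 has 4 significant figures; 7.0733 has 5.
Division/multiplication keeps the fewest: 4 significant figures.
Rounded: 9.705 m².

9.705 m²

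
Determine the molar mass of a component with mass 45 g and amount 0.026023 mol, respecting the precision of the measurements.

molar mass = 45 g ÷ 0.026023 mol = 1729.23951889… g/mol.
45 has 2 significant figures; 0.026023 has 5.
Division/multiplication keeps the fewest: 2 significant figures.
Rounded: 1.7 × 10^3 g/mol.

1.7 × 10^3 g/mol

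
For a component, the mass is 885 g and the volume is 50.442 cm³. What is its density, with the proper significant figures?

17.5 g/cm³

density = 885 g ÷ 50.442 cm³ = 17.544903057… g/cm³.
885 has 3 significant figures; 50.442 has 5.
Division/multiplication keeps the fewest: 3 significant figures.
Rounded: 17.5 g/cm³.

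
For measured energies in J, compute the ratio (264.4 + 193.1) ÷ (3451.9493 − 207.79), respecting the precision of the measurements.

0.1410

264.4 + 193.1 = 457.5, limited to 1 d.p. → 4 s.f.; 3451.9493 − 207.79 = 3244.1593, limited to 2 d.p. → 6 s.f.
Carrying full precision, 457.5 ÷ 3244.1593 = 0.14102266803…; keep min(4, 6) = 4 s.f.
Rounded to 4 significant figures: 0.1410.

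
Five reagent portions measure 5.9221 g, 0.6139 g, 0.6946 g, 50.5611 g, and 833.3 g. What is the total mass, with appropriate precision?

5.9221 g + 0.6139 g + 0.6946 g + 50.5611 g + 833.3 g = 891.0917 g.
Addition/subtraction keeps the fewest decimal places: 5.9221 → 4 decimal places, 0.6139 → 4 decimal places, 0.6946 → 4 decimal places, 50.5611 → 4 decimal places, 833.3 → 1 decimal place; limit is 1.
Rounded to 1 decimal place: 891.1 g.

891.1 g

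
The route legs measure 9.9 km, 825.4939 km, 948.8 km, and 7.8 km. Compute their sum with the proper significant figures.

1792.0 km

9.9 km + 825.4939 km + 948.8 km + 7.8 km = 1791.9939 km.
Addition/subtraction keeps the fewest decimal places: 9.9 → 1 decimal place, 825.4939 → 4 decimal places, 948.8 → 1 decimal place, 7.8 → 1 decimal place; limit is 1.
Rounded to 1 decimal place: 1792.0 km.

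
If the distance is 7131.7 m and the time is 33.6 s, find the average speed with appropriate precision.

average speed = 7131.7 m ÷ 33.6 s = 212.25297619… m/s.
7131.7 has 5 significant figures; 33.6 has 3.
Division/multiplication keeps the fewest: 3 significant figures.
Rounded: 212 m/s.

212 m/s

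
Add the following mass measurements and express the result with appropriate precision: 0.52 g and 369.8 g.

370.3 g

0.52 g + 369.8 g = 370.32 g.
Addition/subtraction keeps the fewest decimal places: 0.52 → 2 decimal places, 369.8 → 1 decimal place; limit is 1.
Rounded to 1 decimal place: 370.3 g.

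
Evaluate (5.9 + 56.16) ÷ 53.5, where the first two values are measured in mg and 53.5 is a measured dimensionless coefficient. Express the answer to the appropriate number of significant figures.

1.16 mg

5.9 mg + 56.16 mg = 62.06 mg; the sum is limited to 1 decimal place (3 s.f.).
Carrying full precision, 62.06 ÷ 53.5 = 1.16 mg; 53.5 has 3 s.f., so the result keeps min(3, 3) = 3 s.f.
Rounded to 3 significant figures: 1.16 mg.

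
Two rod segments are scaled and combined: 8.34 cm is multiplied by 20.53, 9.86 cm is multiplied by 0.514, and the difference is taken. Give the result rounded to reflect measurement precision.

8.34 × 20.53 = 171.2202 → 171 cm (3 s.f., last digit at the 10^0 place).
9.86 × 0.514 = 5.06804 → 5.07 cm (3 s.f., last digit at the 10^-2 place).
Difference: 166.15216 cm; keep the coarser place, 10^0.
Result: 1.66 × 10² cm.

1.66 × 10² cm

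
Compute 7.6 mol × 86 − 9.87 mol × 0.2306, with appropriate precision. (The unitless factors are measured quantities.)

6.5 × 10^2 mol

7.6 × 86 = 653.6 → 6.5 × 10^2 mol (2 s.f., last digit at the 10^1 place).
9.87 × 0.2306 = 2.276022 → 2.28 mol (3 s.f., last digit at the 10^-2 place).
Difference: 651.323978 mol; keep the coarser place, 10^1.
Result: 6.5 × 10^2 mol.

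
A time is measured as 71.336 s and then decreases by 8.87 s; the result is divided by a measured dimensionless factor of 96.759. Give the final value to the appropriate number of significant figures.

0.6456 s

71.336 s − 8.87 s = 62.466 s; the difference is limited to 2 decimal places (4 s.f.).
Carrying full precision, 62.466 ÷ 96.759 = 0.645583356587… s; 96.759 has 5 s.f., so the result keeps min(4, 5) = 4 s.f.
Rounded to 4 significant figures: 0.6456 s.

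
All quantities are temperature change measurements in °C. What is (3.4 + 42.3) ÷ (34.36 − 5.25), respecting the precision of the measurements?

1.57

3.4 + 42.3 = 45.7, limited to 1 d.p. → 3 s.f.; 34.36 − 5.25 = 29.11, limited to 2 d.p. → 4 s.f.
Carrying full precision, 45.7 ÷ 29.11 = 1.56990724837…; keep min(3, 4) = 3 s.f.
Rounded to 3 significant figures: 1.57.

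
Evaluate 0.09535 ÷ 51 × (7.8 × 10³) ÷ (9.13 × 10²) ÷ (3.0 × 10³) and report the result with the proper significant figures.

0.09535 ÷ 51 × (7.8 × 10³) ÷ (9.13 × 10²) ÷ (3.0 × 10³) = 0.00000532418443829…
Multiplication/division keeps the fewest significant figures: 0.09535 → 4 s.f., 51 → 2 s.f., 7.8 × 10³ → 2 s.f., 9.13 × 10² → 3 s.f., 3.0 × 10³ → 2 s.f.; limit is 2.
Rounded to 2 significant figures: 5.3 × 10⁻⁶.

5.3 × 10⁻⁶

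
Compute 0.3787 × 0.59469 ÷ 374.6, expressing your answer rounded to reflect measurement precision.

0.3787 × 0.59469 ÷ 374.6 = 0.000601198886813…
Multiplication/division keeps the fewest significant figures: 0.3787 → 4 s.f., 0.59469 → 5 s.f., 374.6 → 4 s.f.; limit is 4.
Rounded to 4 significant figures: 6.012 × 10⁻⁴.

6.012 × 10⁻⁴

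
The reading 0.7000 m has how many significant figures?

0.7000: leading zeros are not significant; trailing zeros after a decimal point are significant.

4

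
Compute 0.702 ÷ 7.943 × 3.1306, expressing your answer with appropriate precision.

0.277

0.702 ÷ 7.943 × 3.1306 = 0.276681505728…
Multiplication/division keeps the fewest significant figures: 0.702 → 3 s.f., 7.943 → 4 s.f., 3.1306 → 5 s.f.; limit is 3.
Rounded to 3 significant figures: 0.277.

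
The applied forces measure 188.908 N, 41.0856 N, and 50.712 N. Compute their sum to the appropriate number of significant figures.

280.706 N

188.908 N + 41.0856 N + 50.712 N = 280.7056 N.
Addition/subtraction keeps the fewest decimal places: 188.908 → 3 decimal places, 41.0856 → 4 decimal places, 50.712 → 3 decimal places; limit is 3.
Rounded to 3 decimal places: 280.706 N.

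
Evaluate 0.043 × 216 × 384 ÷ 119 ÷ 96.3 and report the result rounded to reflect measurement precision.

0.043 × 216 × 384 ÷ 119 ÷ 96.3 = 0.311229089767…
Multiplication/division keeps the fewest significant figures: 0.043 → 2 s.f., 216 → 3 s.f., 384 → 3 s.f., 119 → 3 s.f., 96.3 → 3 s.f.; limit is 2.
Rounded to 2 significant figures: 0.31.

0.31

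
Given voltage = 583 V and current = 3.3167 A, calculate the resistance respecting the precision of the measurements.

176 Ω

resistance = 583 V ÷ 3.3167 A = 175.777127868… Ω.
583 has 3 significant figures; 3.3167 has 5.
Division/multiplication keeps the fewest: 3 significant figures.
Rounded: 176 Ω.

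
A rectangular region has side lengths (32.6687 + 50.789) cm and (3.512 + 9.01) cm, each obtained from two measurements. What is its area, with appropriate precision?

1045 cm²

32.6687 + 50.789 = 83.4577, limited to 3 d.p. → 5 s.f.; 3.512 + 9.01 = 12.522, limited to 2 d.p. → 4 s.f.
Carrying full precision, 83.4577 × 12.522 = 1045.0573194; keep min(5, 4) = 4 s.f.
Rounded to 4 significant figures: 1045 cm².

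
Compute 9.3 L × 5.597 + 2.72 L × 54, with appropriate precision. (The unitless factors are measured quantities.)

9.3 × 5.597 = 52.0521 → 52 L (2 s.f., last digit at the 10^0 place).
2.72 × 54 = 146.88 → 1.5 × 10^2 L (2 s.f., last digit at the 10^1 place).
Sum: 198.9321 L; keep the coarser place, 10^1.
Result: 2.0 × 10^2 L.

2.0 × 10^2 L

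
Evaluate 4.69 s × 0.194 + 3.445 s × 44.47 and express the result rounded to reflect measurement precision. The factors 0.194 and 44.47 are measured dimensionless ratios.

4.69 × 0.194 = 0.90986 → 0.910 s (3 s.f., last digit at the 10^-3 place).
3.445 × 44.47 = 153.19915 → 153.2 s (4 s.f., last digit at the 10^-1 place).
Sum: 154.10901 s; keep the coarser place, 10^-1.
Result: 154.1 s.

154.1 s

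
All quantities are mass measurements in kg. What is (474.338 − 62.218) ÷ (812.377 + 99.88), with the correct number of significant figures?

474.338 − 62.218 = 412.120, limited to 3 d.p. → 6 s.f.; 812.377 + 99.88 = 912.257, limited to 2 d.p. → 5 s.f.
Carrying full precision, 412.120 ÷ 912.257 = 0.451758660114…; keep min(6, 5) = 5 s.f.
Rounded to 5 significant figures: 4.5176 × 10^-1.

4.5176 × 10^-1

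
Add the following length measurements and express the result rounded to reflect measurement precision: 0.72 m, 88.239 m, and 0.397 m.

0.72 m + 88.239 m + 0.397 m = 89.356 m.
Addition/subtraction keeps the fewest decimal places: 0.72 → 2 decimal places, 88.239 → 3 decimal places, 0.397 → 3 decimal places; limit is 2.
Rounded to 2 decimal places: 89.36 m.

89.36 m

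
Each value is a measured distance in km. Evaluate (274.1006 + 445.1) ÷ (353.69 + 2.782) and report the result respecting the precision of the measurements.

274.1006 + 445.1 = 719.2006, limited to 1 d.p. → 4 s.f.; 353.69 + 2.782 = 356.472, limited to 2 d.p. → 5 s.f.
Carrying full precision, 719.2006 ÷ 356.472 = 2.01755144864…; keep min(4, 5) = 4 s.f.
Rounded to 4 significant figures: 2.018.

2.018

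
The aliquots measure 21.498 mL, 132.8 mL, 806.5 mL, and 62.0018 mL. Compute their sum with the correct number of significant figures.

21.498 mL + 132.8 mL + 806.5 mL + 62.0018 mL = 1022.7998 mL.
Addition/subtraction keeps the fewest decimal places: 21.498 → 3 decimal places, 132.8 → 1 decimal place, 806.5 → 1 decimal place, 62.0018 → 4 decimal places; limit is 1.
Rounded to 1 decimal place: 1022.8 mL.

1022.8 mL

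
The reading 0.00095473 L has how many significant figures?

5

0.00095473: leading zeros are not significant.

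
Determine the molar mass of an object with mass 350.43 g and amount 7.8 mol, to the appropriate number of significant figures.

45 g/mol

molar mass = 350.43 g ÷ 7.8 mol = 44.9269230769… g/mol.
350.43 has 5 significant figures; 7.8 has 2.
Division/multiplication keeps the fewest: 2 significant figures.
Rounded: 45 g/mol.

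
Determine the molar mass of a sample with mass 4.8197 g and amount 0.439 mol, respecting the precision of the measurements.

molar mass = 4.8197 g ÷ 0.439 mol = 10.9788154897… g/mol.
4.8197 has 5 significant figures; 0.439 has 3.
Division/multiplication keeps the fewest: 3 significant figures.
Rounded: 11.0 g/mol.

11.0 g/mol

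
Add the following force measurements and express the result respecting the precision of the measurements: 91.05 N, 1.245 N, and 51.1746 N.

143.47 N

91.05 N + 1.245 N + 51.1746 N = 143.4696 N.
Addition/subtraction keeps the fewest decimal places: 91.05 → 2 decimal places, 1.245 → 3 decimal places, 51.1746 → 4 decimal places; limit is 2.
Rounded to 2 decimal places: 143.47 N.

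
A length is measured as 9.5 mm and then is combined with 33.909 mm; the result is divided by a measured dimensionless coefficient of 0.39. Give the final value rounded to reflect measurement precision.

1.1 × 10^2 mm

9.5 mm + 33.909 mm = 43.409 mm; the sum is limited to 1 decimal place (3 s.f.).
Carrying full precision, 43.409 ÷ 0.39 = 111.305128205… mm; 0.39 has 2 s.f., so the result keeps min(3, 2) = 2 s.f.
Rounded to 2 significant figures: 1.1 × 10^2 mm.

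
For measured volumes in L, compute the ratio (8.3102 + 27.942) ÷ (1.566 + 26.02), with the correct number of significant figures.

8.3102 + 27.942 = 36.2522, limited to 3 d.p. → 5 s.f.; 1.566 + 26.02 = 27.586, limited to 2 d.p. → 4 s.f.
Carrying full precision, 36.2522 ÷ 27.586 = 1.31415210614…; keep min(5, 4) = 4 s.f.
Rounded to 4 significant figures: 1.314.

1.314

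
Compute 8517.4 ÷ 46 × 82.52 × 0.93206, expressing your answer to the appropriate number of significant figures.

1.4 × 10⁴

8517.4 ÷ 46 × 82.52 × 0.93206 = 14241.387428…
Multiplication/division keeps the fewest significant figures: 8517.4 → 5 s.f., 46 → 2 s.f., 82.52 → 4 s.f., 0.93206 → 5 s.f.; limit is 2.
Rounded to 2 significant figures: 1.4 × 10⁴.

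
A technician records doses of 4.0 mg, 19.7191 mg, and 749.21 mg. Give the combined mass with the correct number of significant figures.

772.9 mg

4.0 mg + 19.7191 mg + 749.21 mg = 772.9291 mg.
Addition/subtraction keeps the fewest decimal places: 4.0 → 1 decimal place, 19.7191 → 4 decimal places, 749.21 → 2 decimal places; limit is 1.
Rounded to 1 decimal place: 772.9 mg.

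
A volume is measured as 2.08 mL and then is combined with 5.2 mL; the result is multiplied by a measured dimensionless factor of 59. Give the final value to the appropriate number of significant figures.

2.08 mL + 5.2 mL = 7.28 mL; the sum is limited to 1 decimal place (2 s.f.).
Carrying full precision, 7.28 × 59 = 429.52 mL; 59 has 2 s.f., so the result keeps min(2, 2) = 2 s.f.
Rounded to 2 significant figures: 4.3 × 10² mL.

4.3 × 10² mL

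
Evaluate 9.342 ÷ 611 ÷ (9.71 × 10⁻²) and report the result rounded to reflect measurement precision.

9.342 ÷ 611 ÷ (9.71 × 10⁻²) = 0.157463326822…
Multiplication/division keeps the fewest significant figures: 9.342 → 4 s.f., 611 → 3 s.f., 9.71 × 10⁻² → 3 s.f.; limit is 3.
Rounded to 3 significant figures: 0.157.

0.157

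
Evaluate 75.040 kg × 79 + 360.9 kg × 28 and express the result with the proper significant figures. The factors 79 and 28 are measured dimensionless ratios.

1.6 × 10^4 kg

75.040 × 79 = 5928.16 → 5.9 × 10^3 kg (2 s.f., last digit at the 10^2 place).
360.9 × 28 = 10105.2 → 1.0 × 10^4 kg (2 s.f., last digit at the 10^3 place).
Sum: 16033.36 kg; keep the coarser place, 10^3.
Result: 1.6 × 10^4 kg.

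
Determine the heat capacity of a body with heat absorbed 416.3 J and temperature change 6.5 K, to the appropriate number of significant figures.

heat capacity = 416.3 J ÷ 6.5 K = 64.0461538462… J/K.
416.3 has 4 significant figures; 6.5 has 2.
Division/multiplication keeps the fewest: 2 significant figures.
Rounded: 64 J/K.

64 J/K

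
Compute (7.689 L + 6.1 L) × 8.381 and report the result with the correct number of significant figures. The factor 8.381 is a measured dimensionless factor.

7.689 L + 6.1 L = 13.789 L; the sum is limited to 1 decimal place (3 s.f.).
Carrying full precision, 13.789 × 8.381 = 115.565609 L; 8.381 has 4 s.f., so the result keeps min(3, 4) = 3 s.f.
Rounded to 3 significant figures: 116 L.

116 L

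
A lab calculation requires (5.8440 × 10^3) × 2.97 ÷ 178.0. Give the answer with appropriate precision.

97.5

(5.8440 × 10^3) × 2.97 ÷ 178.0 = 97.5094382022…
Multiplication/division keeps the fewest significant figures: 5.8440 × 10^3 → 5 s.f., 2.97 → 3 s.f., 178.0 → 4 s.f.; limit is 3.
Rounded to 3 significant figures: 97.5.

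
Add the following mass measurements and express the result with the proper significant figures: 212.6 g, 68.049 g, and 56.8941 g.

212.6 g + 68.049 g + 56.8941 g = 337.5431 g.
Addition/subtraction keeps the fewest decimal places: 212.6 → 1 decimal place, 68.049 → 3 decimal places, 56.8941 → 4 decimal places; limit is 1.
Rounded to 1 decimal place: 337.5 g.

337.5 g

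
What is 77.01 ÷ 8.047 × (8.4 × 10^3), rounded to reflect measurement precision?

8.0 × 10^4

77.01 ÷ 8.047 × (8.4 × 10^3) = 80388.2192121…
Multiplication/division keeps the fewest significant figures: 77.01 → 4 s.f., 8.047 → 4 s.f., 8.4 × 10^3 → 2 s.f.; limit is 2.
Rounded to 2 significant figures: 8.0 × 10^4.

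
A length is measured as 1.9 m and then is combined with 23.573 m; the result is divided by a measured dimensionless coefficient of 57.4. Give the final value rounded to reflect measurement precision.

0.444 m

1.9 m + 23.573 m = 25.473 m; the sum is limited to 1 decimal place (3 s.f.).
Carrying full precision, 25.473 ÷ 57.4 = 0.443780487805… m; 57.4 has 3 s.f., so the result keeps min(3, 3) = 3 s.f.
Rounded to 3 significant figures: 0.444 m.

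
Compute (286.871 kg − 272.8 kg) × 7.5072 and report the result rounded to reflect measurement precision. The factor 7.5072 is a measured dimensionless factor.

106 kg

286.871 kg − 272.8 kg = 14.071 kg; the difference is limited to 1 decimal place (3 s.f.).
Carrying full precision, 14.071 × 7.5072 = 105.6338112 kg; 7.5072 has 5 s.f., so the result keeps min(3, 5) = 3 s.f.
Rounded to 3 significant figures: 106 kg.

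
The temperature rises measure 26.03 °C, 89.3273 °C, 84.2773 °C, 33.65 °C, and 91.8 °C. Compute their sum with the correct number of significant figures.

26.03 °C + 89.3273 °C + 84.2773 °C + 33.65 °C + 91.8 °C = 325.0846 °C.
Addition/subtraction keeps the fewest decimal places: 26.03 → 2 decimal places, 89.3273 → 4 decimal places, 84.2773 → 4 decimal places, 33.65 → 2 decimal places, 91.8 → 1 decimal place; limit is 1.
Rounded to 1 decimal place: 325.1 °C.

325.1 °C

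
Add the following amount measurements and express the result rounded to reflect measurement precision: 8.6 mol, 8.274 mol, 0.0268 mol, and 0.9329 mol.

8.6 mol + 8.274 mol + 0.0268 mol + 0.9329 mol = 17.8337 mol.
Addition/subtraction keeps the fewest decimal places: 8.6 → 1 decimal place, 8.274 → 3 decimal places, 0.0268 → 4 decimal places, 0.9329 → 4 decimal places; limit is 1.
Rounded to 1 decimal place: 17.8 mol.

17.8 mol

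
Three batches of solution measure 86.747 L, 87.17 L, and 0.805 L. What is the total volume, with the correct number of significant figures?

86.747 L + 87.17 L + 0.805 L = 174.722 L.
Addition/subtraction keeps the fewest decimal places: 86.747 → 3 decimal places, 87.17 → 2 decimal places, 0.805 → 3 decimal places; limit is 2.
Rounded to 2 decimal places: 174.72 L.

174.72 L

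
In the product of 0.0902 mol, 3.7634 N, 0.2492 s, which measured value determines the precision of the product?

0.0902 mol

0.0902 mol → 3 s.f.; 3.7634 N → 5 s.f.; 0.2492 s → 4 s.f.
The fewest is 3 significant figures, from 0.0902 mol.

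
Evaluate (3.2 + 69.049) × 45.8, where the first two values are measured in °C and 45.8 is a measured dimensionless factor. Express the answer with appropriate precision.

3.31 × 10^3 °C

3.2 °C + 69.049 °C = 72.249 °C; the sum is limited to 1 decimal place (3 s.f.).
Carrying full precision, 72.249 × 45.8 = 3309.0042 °C; 45.8 has 3 s.f., so the result keeps min(3, 3) = 3 s.f.
Rounded to 3 significant figures: 3.31 × 10^3 °C.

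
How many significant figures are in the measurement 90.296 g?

5

90.296: zeros between nonzero digits are significant.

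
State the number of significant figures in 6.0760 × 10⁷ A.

6.0760 × 10⁷: in scientific notation every digit of the coefficient is significant.

5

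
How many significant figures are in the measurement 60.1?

3

60.1: zeros between nonzero digits are significant.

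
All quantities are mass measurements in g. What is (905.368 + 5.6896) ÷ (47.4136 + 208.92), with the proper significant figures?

3.5542

905.368 + 5.6896 = 911.0576, limited to 3 d.p. → 6 s.f.; 47.4136 + 208.92 = 256.3336, limited to 2 d.p. → 5 s.f.
Carrying full precision, 911.0576 ÷ 256.3336 = 3.55418719981…; keep min(6, 5) = 5 s.f.
Rounded to 5 significant figures: 3.5542.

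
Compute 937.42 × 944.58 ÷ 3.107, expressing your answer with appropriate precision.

937.42 × 944.58 ÷ 3.107 = 284991.369038…
Multiplication/division keeps the fewest significant figures: 937.42 → 5 s.f., 944.58 → 5 s.f., 3.107 → 4 s.f.; limit is 4.
Rounded to 4 significant figures: 2.850 × 10^5.

2.850 × 10^5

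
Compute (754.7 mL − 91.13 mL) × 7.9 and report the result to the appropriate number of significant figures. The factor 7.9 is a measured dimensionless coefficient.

754.7 mL − 91.13 mL = 663.57 mL; the difference is limited to 1 decimal place (4 s.f.).
Carrying full precision, 663.57 × 7.9 = 5242.203 mL; 7.9 has 2 s.f., so the result keeps min(4, 2) = 2 s.f.
Rounded to 2 significant figures: 5.2 × 10^3 mL.

5.2 × 10^3 mL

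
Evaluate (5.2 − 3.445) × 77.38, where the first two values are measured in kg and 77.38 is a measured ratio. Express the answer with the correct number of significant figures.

1.4 × 10² kg

5.2 kg − 3.445 kg = 1.755 kg; the difference is limited to 1 decimal place (2 s.f.).
Carrying full precision, 1.755 × 77.38 = 135.8019 kg; 77.38 has 4 s.f., so the result keeps min(2, 4) = 2 s.f.
Rounded to 2 significant figures: 1.4 × 10² kg.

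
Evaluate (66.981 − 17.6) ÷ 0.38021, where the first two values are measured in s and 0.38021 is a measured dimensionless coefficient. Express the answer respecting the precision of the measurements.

66.981 s − 17.6 s = 49.381 s; the difference is limited to 1 decimal place (3 s.f.).
Carrying full precision, 49.381 ÷ 0.38021 = 129.878225191… s; 0.38021 has 5 s.f., so the result keeps min(3, 5) = 3 s.f.
Rounded to 3 significant figures: 1.30 × 10^2 s.

1.30 × 10^2 s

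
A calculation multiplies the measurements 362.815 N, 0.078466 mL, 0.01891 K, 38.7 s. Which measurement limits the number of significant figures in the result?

38.7 s

362.815 N → 6 s.f.; 0.078466 mL → 5 s.f.; 0.01891 K → 4 s.f.; 38.7 s → 3 s.f.
The fewest is 3 significant figures, from 38.7 s.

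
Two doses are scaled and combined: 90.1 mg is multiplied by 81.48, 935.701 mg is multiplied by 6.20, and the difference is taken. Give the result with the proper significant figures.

90.1 × 81.48 = 7341.348 → 7.34 × 10³ mg (3 s.f., last digit at the 10^1 place).
935.701 × 6.20 = 5801.3462 → 5.80 × 10³ mg (3 s.f., last digit at the 10^1 place).
Difference: 1540.0018 mg; keep the coarser place, 10^1.
Result: 1.54 × 10³ mg.

1.54 × 10³ mg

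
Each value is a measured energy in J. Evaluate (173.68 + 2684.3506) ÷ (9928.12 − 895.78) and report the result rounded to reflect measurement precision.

173.68 + 2684.3506 = 2858.0306, limited to 2 d.p. → 6 s.f.; 9928.12 − 895.78 = 9032.34, limited to 2 d.p. → 6 s.f.
Carrying full precision, 2858.0306 ÷ 9032.34 = 0.316421946029…; keep min(6, 6) = 6 s.f.
Rounded to 6 significant figures: 0.316422.

0.316422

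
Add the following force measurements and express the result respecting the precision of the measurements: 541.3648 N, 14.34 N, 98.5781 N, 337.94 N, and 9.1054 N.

541.3648 N + 14.34 N + 98.5781 N + 337.94 N + 9.1054 N = 1001.3283 N.
Addition/subtraction keeps the fewest decimal places: 541.3648 → 4 decimal places, 14.34 → 2 decimal places, 98.5781 → 4 decimal places, 337.94 → 2 decimal places, 9.1054 → 4 decimal places; limit is 2.
Rounded to 2 decimal places: 1001.33 N.

1001.33 N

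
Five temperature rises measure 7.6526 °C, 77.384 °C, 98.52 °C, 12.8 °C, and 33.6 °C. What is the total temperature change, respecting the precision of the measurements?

7.6526 °C + 77.384 °C + 98.52 °C + 12.8 °C + 33.6 °C = 229.9566 °C.
Addition/subtraction keeps the fewest decimal places: 7.6526 → 4 decimal places, 77.384 → 3 decimal places, 98.52 → 2 decimal places, 12.8 → 1 decimal place, 33.6 → 1 decimal place; limit is 1.
Rounded to 1 decimal place: 230.0 °C.

230.0 °C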